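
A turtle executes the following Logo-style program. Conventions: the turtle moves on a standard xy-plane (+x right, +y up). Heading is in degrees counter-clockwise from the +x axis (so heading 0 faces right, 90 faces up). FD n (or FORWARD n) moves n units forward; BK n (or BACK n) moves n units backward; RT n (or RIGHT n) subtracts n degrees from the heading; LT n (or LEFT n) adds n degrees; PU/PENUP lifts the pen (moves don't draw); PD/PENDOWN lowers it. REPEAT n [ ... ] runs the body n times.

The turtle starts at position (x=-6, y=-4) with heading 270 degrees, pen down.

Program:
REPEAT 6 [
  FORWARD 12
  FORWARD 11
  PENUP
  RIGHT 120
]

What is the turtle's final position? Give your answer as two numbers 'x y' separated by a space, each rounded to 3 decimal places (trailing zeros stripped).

Executing turtle program step by step:
Start: pos=(-6,-4), heading=270, pen down
REPEAT 6 [
  -- iteration 1/6 --
  FD 12: (-6,-4) -> (-6,-16) [heading=270, draw]
  FD 11: (-6,-16) -> (-6,-27) [heading=270, draw]
  PU: pen up
  RT 120: heading 270 -> 150
  -- iteration 2/6 --
  FD 12: (-6,-27) -> (-16.392,-21) [heading=150, move]
  FD 11: (-16.392,-21) -> (-25.919,-15.5) [heading=150, move]
  PU: pen up
  RT 120: heading 150 -> 30
  -- iteration 3/6 --
  FD 12: (-25.919,-15.5) -> (-15.526,-9.5) [heading=30, move]
  FD 11: (-15.526,-9.5) -> (-6,-4) [heading=30, move]
  PU: pen up
  RT 120: heading 30 -> 270
  -- iteration 4/6 --
  FD 12: (-6,-4) -> (-6,-16) [heading=270, move]
  FD 11: (-6,-16) -> (-6,-27) [heading=270, move]
  PU: pen up
  RT 120: heading 270 -> 150
  -- iteration 5/6 --
  FD 12: (-6,-27) -> (-16.392,-21) [heading=150, move]
  FD 11: (-16.392,-21) -> (-25.919,-15.5) [heading=150, move]
  PU: pen up
  RT 120: heading 150 -> 30
  -- iteration 6/6 --
  FD 12: (-25.919,-15.5) -> (-15.526,-9.5) [heading=30, move]
  FD 11: (-15.526,-9.5) -> (-6,-4) [heading=30, move]
  PU: pen up
  RT 120: heading 30 -> 270
]
Final: pos=(-6,-4), heading=270, 2 segment(s) drawn

Answer: -6 -4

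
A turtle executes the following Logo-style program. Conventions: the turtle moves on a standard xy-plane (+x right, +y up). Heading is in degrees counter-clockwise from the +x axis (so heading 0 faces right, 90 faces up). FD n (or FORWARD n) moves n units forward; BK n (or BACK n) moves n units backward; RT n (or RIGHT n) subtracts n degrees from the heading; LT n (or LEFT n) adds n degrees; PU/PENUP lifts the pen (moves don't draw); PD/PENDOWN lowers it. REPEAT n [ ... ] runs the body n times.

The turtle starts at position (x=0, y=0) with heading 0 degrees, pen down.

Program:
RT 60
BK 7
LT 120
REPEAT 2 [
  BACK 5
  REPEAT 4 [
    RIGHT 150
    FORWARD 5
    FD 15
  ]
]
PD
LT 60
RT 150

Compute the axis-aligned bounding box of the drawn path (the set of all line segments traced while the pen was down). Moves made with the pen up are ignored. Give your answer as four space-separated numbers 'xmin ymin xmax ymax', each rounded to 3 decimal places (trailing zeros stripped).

Answer: -18.679 -18.268 3.641 6.062

Derivation:
Executing turtle program step by step:
Start: pos=(0,0), heading=0, pen down
RT 60: heading 0 -> 300
BK 7: (0,0) -> (-3.5,6.062) [heading=300, draw]
LT 120: heading 300 -> 60
REPEAT 2 [
  -- iteration 1/2 --
  BK 5: (-3.5,6.062) -> (-6,1.732) [heading=60, draw]
  REPEAT 4 [
    -- iteration 1/4 --
    RT 150: heading 60 -> 270
    FD 5: (-6,1.732) -> (-6,-3.268) [heading=270, draw]
    FD 15: (-6,-3.268) -> (-6,-18.268) [heading=270, draw]
    -- iteration 2/4 --
    RT 150: heading 270 -> 120
    FD 5: (-6,-18.268) -> (-8.5,-13.938) [heading=120, draw]
    FD 15: (-8.5,-13.938) -> (-16,-0.947) [heading=120, draw]
    -- iteration 3/4 --
    RT 150: heading 120 -> 330
    FD 5: (-16,-0.947) -> (-11.67,-3.447) [heading=330, draw]
    FD 15: (-11.67,-3.447) -> (1.321,-10.947) [heading=330, draw]
    -- iteration 4/4 --
    RT 150: heading 330 -> 180
    FD 5: (1.321,-10.947) -> (-3.679,-10.947) [heading=180, draw]
    FD 15: (-3.679,-10.947) -> (-18.679,-10.947) [heading=180, draw]
  ]
  -- iteration 2/2 --
  BK 5: (-18.679,-10.947) -> (-13.679,-10.947) [heading=180, draw]
  REPEAT 4 [
    -- iteration 1/4 --
    RT 150: heading 180 -> 30
    FD 5: (-13.679,-10.947) -> (-9.349,-8.447) [heading=30, draw]
    FD 15: (-9.349,-8.447) -> (3.641,-0.947) [heading=30, draw]
    -- iteration 2/4 --
    RT 150: heading 30 -> 240
    FD 5: (3.641,-0.947) -> (1.141,-5.278) [heading=240, draw]
    FD 15: (1.141,-5.278) -> (-6.359,-18.268) [heading=240, draw]
    -- iteration 3/4 --
    RT 150: heading 240 -> 90
    FD 5: (-6.359,-18.268) -> (-6.359,-13.268) [heading=90, draw]
    FD 15: (-6.359,-13.268) -> (-6.359,1.732) [heading=90, draw]
    -- iteration 4/4 --
    RT 150: heading 90 -> 300
    FD 5: (-6.359,1.732) -> (-3.859,-2.598) [heading=300, draw]
    FD 15: (-3.859,-2.598) -> (3.641,-15.588) [heading=300, draw]
  ]
]
PD: pen down
LT 60: heading 300 -> 0
RT 150: heading 0 -> 210
Final: pos=(3.641,-15.588), heading=210, 19 segment(s) drawn

Segment endpoints: x in {-18.679, -16, -13.679, -11.67, -9.349, -8.5, -6.359, -6.359, -6.359, -6, -6, -3.859, -3.679, -3.5, 0, 1.141, 1.321, 3.641, 3.641}, y in {-18.268, -18.268, -15.588, -13.938, -13.268, -10.947, -10.947, -10.947, -10.947, -8.447, -5.278, -3.447, -3.268, -2.598, -0.947, -0.947, 0, 1.732, 1.732, 6.062}
xmin=-18.679, ymin=-18.268, xmax=3.641, ymax=6.062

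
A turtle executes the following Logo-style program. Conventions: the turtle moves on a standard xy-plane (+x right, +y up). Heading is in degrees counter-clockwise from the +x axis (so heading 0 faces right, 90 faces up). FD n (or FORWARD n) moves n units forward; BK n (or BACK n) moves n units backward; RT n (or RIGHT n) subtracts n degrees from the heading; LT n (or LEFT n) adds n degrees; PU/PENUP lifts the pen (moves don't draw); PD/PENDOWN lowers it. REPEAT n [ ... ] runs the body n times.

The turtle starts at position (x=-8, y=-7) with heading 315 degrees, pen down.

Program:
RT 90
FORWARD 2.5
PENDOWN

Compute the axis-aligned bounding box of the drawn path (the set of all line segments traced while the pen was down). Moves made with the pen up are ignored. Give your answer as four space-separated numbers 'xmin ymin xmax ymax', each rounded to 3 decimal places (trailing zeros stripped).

Answer: -9.768 -8.768 -8 -7

Derivation:
Executing turtle program step by step:
Start: pos=(-8,-7), heading=315, pen down
RT 90: heading 315 -> 225
FD 2.5: (-8,-7) -> (-9.768,-8.768) [heading=225, draw]
PD: pen down
Final: pos=(-9.768,-8.768), heading=225, 1 segment(s) drawn

Segment endpoints: x in {-9.768, -8}, y in {-8.768, -7}
xmin=-9.768, ymin=-8.768, xmax=-8, ymax=-7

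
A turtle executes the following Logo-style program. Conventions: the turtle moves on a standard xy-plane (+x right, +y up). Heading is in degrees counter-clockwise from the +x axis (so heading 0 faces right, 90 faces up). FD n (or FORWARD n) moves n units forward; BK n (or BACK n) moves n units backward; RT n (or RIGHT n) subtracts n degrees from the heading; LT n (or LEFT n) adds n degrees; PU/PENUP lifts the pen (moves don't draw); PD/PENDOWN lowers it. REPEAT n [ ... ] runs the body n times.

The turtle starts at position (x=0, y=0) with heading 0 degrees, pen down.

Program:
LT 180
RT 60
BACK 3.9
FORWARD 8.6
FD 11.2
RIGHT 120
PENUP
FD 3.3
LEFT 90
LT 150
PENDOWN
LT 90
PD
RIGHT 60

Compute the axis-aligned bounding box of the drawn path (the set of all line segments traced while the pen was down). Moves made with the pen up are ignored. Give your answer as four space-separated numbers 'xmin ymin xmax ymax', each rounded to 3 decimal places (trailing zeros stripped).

Executing turtle program step by step:
Start: pos=(0,0), heading=0, pen down
LT 180: heading 0 -> 180
RT 60: heading 180 -> 120
BK 3.9: (0,0) -> (1.95,-3.377) [heading=120, draw]
FD 8.6: (1.95,-3.377) -> (-2.35,4.07) [heading=120, draw]
FD 11.2: (-2.35,4.07) -> (-7.95,13.77) [heading=120, draw]
RT 120: heading 120 -> 0
PU: pen up
FD 3.3: (-7.95,13.77) -> (-4.65,13.77) [heading=0, move]
LT 90: heading 0 -> 90
LT 150: heading 90 -> 240
PD: pen down
LT 90: heading 240 -> 330
PD: pen down
RT 60: heading 330 -> 270
Final: pos=(-4.65,13.77), heading=270, 3 segment(s) drawn

Segment endpoints: x in {-7.95, -2.35, 0, 1.95}, y in {-3.377, 0, 4.07, 13.77}
xmin=-7.95, ymin=-3.377, xmax=1.95, ymax=13.77

Answer: -7.95 -3.377 1.95 13.77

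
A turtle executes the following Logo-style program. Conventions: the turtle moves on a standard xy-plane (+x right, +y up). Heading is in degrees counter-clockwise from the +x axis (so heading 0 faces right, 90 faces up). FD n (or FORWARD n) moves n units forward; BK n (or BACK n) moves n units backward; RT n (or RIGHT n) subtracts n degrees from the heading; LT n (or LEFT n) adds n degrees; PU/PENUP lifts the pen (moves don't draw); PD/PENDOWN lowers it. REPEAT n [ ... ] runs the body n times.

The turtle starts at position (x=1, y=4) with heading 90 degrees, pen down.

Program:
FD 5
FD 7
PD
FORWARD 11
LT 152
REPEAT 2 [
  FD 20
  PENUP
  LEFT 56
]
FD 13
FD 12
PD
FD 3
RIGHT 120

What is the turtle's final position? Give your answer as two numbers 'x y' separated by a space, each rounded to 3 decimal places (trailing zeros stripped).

Answer: 28.847 -11.245

Derivation:
Executing turtle program step by step:
Start: pos=(1,4), heading=90, pen down
FD 5: (1,4) -> (1,9) [heading=90, draw]
FD 7: (1,9) -> (1,16) [heading=90, draw]
PD: pen down
FD 11: (1,16) -> (1,27) [heading=90, draw]
LT 152: heading 90 -> 242
REPEAT 2 [
  -- iteration 1/2 --
  FD 20: (1,27) -> (-8.389,9.341) [heading=242, draw]
  PU: pen up
  LT 56: heading 242 -> 298
  -- iteration 2/2 --
  FD 20: (-8.389,9.341) -> (1,-8.318) [heading=298, move]
  PU: pen up
  LT 56: heading 298 -> 354
]
FD 13: (1,-8.318) -> (13.929,-9.677) [heading=354, move]
FD 12: (13.929,-9.677) -> (25.863,-10.931) [heading=354, move]
PD: pen down
FD 3: (25.863,-10.931) -> (28.847,-11.245) [heading=354, draw]
RT 120: heading 354 -> 234
Final: pos=(28.847,-11.245), heading=234, 5 segment(s) drawn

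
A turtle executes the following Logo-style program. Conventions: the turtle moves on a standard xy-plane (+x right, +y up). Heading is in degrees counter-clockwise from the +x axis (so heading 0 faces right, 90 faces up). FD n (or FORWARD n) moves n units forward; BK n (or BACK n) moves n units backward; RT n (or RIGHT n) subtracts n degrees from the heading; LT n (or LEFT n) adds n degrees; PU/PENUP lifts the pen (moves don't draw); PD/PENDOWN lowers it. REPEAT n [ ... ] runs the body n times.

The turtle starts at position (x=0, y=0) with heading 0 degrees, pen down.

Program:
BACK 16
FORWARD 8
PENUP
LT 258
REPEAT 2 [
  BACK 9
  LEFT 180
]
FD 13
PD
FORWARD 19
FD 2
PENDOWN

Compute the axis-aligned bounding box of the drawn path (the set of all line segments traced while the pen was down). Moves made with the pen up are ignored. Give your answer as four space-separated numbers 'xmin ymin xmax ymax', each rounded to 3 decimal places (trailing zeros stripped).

Answer: -16 -33.257 0 0

Derivation:
Executing turtle program step by step:
Start: pos=(0,0), heading=0, pen down
BK 16: (0,0) -> (-16,0) [heading=0, draw]
FD 8: (-16,0) -> (-8,0) [heading=0, draw]
PU: pen up
LT 258: heading 0 -> 258
REPEAT 2 [
  -- iteration 1/2 --
  BK 9: (-8,0) -> (-6.129,8.803) [heading=258, move]
  LT 180: heading 258 -> 78
  -- iteration 2/2 --
  BK 9: (-6.129,8.803) -> (-8,0) [heading=78, move]
  LT 180: heading 78 -> 258
]
FD 13: (-8,0) -> (-10.703,-12.716) [heading=258, move]
PD: pen down
FD 19: (-10.703,-12.716) -> (-14.653,-31.301) [heading=258, draw]
FD 2: (-14.653,-31.301) -> (-15.069,-33.257) [heading=258, draw]
PD: pen down
Final: pos=(-15.069,-33.257), heading=258, 4 segment(s) drawn

Segment endpoints: x in {-16, -15.069, -14.653, -10.703, -8, 0}, y in {-33.257, -31.301, -12.716, 0}
xmin=-16, ymin=-33.257, xmax=0, ymax=0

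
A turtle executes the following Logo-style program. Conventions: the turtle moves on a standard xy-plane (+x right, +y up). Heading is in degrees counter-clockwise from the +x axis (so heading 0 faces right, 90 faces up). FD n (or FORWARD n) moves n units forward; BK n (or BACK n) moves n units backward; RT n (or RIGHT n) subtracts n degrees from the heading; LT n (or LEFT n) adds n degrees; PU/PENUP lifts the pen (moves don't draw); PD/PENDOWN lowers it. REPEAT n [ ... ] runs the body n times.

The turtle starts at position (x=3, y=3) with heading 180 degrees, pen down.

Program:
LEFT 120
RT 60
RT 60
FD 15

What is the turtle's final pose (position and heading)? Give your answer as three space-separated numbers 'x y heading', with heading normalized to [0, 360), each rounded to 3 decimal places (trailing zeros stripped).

Answer: -12 3 180

Derivation:
Executing turtle program step by step:
Start: pos=(3,3), heading=180, pen down
LT 120: heading 180 -> 300
RT 60: heading 300 -> 240
RT 60: heading 240 -> 180
FD 15: (3,3) -> (-12,3) [heading=180, draw]
Final: pos=(-12,3), heading=180, 1 segment(s) drawn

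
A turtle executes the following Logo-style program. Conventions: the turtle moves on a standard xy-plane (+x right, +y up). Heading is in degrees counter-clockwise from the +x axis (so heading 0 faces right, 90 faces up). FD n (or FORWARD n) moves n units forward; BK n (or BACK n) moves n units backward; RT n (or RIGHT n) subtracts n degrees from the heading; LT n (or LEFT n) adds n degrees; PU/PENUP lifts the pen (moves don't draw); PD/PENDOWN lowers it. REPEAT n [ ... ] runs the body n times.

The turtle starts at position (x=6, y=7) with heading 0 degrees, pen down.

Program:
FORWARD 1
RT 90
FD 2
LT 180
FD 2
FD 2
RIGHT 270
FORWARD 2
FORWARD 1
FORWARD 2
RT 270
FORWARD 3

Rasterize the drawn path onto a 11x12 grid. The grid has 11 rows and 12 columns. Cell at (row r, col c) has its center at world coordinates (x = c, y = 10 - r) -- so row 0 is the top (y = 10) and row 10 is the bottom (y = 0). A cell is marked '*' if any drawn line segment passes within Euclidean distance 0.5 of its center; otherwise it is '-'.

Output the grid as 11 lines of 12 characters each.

Segment 0: (6,7) -> (7,7)
Segment 1: (7,7) -> (7,5)
Segment 2: (7,5) -> (7,7)
Segment 3: (7,7) -> (7,9)
Segment 4: (7,9) -> (5,9)
Segment 5: (5,9) -> (4,9)
Segment 6: (4,9) -> (2,9)
Segment 7: (2,9) -> (2,6)

Answer: ------------
--******----
--*----*----
--*---**----
--*----*----
-------*----
------------
------------
------------
------------
------------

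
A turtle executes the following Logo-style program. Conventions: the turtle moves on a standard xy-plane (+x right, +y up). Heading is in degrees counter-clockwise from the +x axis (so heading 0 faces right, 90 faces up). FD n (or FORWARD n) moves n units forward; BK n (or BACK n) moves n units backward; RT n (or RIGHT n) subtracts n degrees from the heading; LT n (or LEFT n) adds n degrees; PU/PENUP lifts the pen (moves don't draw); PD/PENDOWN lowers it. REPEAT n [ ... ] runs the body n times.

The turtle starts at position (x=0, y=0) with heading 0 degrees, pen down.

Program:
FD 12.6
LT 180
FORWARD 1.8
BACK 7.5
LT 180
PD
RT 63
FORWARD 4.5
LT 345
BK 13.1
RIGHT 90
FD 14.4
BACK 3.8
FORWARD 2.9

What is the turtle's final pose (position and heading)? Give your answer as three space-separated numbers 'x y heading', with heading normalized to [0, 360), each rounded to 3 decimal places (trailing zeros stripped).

Executing turtle program step by step:
Start: pos=(0,0), heading=0, pen down
FD 12.6: (0,0) -> (12.6,0) [heading=0, draw]
LT 180: heading 0 -> 180
FD 1.8: (12.6,0) -> (10.8,0) [heading=180, draw]
BK 7.5: (10.8,0) -> (18.3,0) [heading=180, draw]
LT 180: heading 180 -> 0
PD: pen down
RT 63: heading 0 -> 297
FD 4.5: (18.3,0) -> (20.343,-4.01) [heading=297, draw]
LT 345: heading 297 -> 282
BK 13.1: (20.343,-4.01) -> (17.619,8.804) [heading=282, draw]
RT 90: heading 282 -> 192
FD 14.4: (17.619,8.804) -> (3.534,5.81) [heading=192, draw]
BK 3.8: (3.534,5.81) -> (7.251,6.6) [heading=192, draw]
FD 2.9: (7.251,6.6) -> (4.414,5.997) [heading=192, draw]
Final: pos=(4.414,5.997), heading=192, 8 segment(s) drawn

Answer: 4.414 5.997 192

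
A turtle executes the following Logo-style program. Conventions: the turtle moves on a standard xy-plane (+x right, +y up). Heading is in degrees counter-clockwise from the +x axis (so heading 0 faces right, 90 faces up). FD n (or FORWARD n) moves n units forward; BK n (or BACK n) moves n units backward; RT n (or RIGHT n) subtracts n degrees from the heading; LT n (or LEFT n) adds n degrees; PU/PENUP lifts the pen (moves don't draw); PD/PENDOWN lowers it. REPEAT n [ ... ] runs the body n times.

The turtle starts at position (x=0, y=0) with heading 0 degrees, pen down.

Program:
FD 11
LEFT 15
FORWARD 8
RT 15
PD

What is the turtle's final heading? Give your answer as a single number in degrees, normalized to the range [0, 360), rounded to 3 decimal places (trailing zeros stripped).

Answer: 0

Derivation:
Executing turtle program step by step:
Start: pos=(0,0), heading=0, pen down
FD 11: (0,0) -> (11,0) [heading=0, draw]
LT 15: heading 0 -> 15
FD 8: (11,0) -> (18.727,2.071) [heading=15, draw]
RT 15: heading 15 -> 0
PD: pen down
Final: pos=(18.727,2.071), heading=0, 2 segment(s) drawn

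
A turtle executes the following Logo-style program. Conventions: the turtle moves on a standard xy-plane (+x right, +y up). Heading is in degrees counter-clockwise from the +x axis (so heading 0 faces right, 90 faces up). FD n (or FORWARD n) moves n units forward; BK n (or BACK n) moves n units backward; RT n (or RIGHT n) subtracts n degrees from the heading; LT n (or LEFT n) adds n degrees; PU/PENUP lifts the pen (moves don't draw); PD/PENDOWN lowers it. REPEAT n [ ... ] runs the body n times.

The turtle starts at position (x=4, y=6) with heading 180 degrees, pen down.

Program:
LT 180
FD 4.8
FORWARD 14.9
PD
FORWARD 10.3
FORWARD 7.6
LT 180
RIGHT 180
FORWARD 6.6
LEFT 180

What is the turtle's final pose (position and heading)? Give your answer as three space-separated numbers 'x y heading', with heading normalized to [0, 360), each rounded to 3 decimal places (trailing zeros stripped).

Answer: 48.2 6 180

Derivation:
Executing turtle program step by step:
Start: pos=(4,6), heading=180, pen down
LT 180: heading 180 -> 0
FD 4.8: (4,6) -> (8.8,6) [heading=0, draw]
FD 14.9: (8.8,6) -> (23.7,6) [heading=0, draw]
PD: pen down
FD 10.3: (23.7,6) -> (34,6) [heading=0, draw]
FD 7.6: (34,6) -> (41.6,6) [heading=0, draw]
LT 180: heading 0 -> 180
RT 180: heading 180 -> 0
FD 6.6: (41.6,6) -> (48.2,6) [heading=0, draw]
LT 180: heading 0 -> 180
Final: pos=(48.2,6), heading=180, 5 segment(s) drawn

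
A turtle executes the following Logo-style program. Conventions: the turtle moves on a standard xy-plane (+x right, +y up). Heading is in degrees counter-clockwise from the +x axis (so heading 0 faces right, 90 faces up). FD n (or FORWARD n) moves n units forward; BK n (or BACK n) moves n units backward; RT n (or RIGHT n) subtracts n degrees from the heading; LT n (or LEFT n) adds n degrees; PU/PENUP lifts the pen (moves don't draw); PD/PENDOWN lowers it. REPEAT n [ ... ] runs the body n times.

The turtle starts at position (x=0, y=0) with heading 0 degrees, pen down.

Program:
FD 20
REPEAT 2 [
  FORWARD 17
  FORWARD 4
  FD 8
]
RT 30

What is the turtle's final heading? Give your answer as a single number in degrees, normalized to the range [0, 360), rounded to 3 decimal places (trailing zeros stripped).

Answer: 330

Derivation:
Executing turtle program step by step:
Start: pos=(0,0), heading=0, pen down
FD 20: (0,0) -> (20,0) [heading=0, draw]
REPEAT 2 [
  -- iteration 1/2 --
  FD 17: (20,0) -> (37,0) [heading=0, draw]
  FD 4: (37,0) -> (41,0) [heading=0, draw]
  FD 8: (41,0) -> (49,0) [heading=0, draw]
  -- iteration 2/2 --
  FD 17: (49,0) -> (66,0) [heading=0, draw]
  FD 4: (66,0) -> (70,0) [heading=0, draw]
  FD 8: (70,0) -> (78,0) [heading=0, draw]
]
RT 30: heading 0 -> 330
Final: pos=(78,0), heading=330, 7 segment(s) drawn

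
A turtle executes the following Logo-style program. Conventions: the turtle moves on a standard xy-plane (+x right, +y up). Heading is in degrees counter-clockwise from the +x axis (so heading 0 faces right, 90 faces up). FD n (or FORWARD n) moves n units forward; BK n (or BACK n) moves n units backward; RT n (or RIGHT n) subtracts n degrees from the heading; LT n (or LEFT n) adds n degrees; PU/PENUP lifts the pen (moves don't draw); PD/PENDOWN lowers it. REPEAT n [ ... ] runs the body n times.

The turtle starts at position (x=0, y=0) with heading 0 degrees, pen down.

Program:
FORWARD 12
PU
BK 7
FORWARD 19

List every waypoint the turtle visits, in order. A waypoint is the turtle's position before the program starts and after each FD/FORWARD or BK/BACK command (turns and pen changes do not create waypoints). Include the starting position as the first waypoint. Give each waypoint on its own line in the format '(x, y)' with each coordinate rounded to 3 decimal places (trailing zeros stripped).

Answer: (0, 0)
(12, 0)
(5, 0)
(24, 0)

Derivation:
Executing turtle program step by step:
Start: pos=(0,0), heading=0, pen down
FD 12: (0,0) -> (12,0) [heading=0, draw]
PU: pen up
BK 7: (12,0) -> (5,0) [heading=0, move]
FD 19: (5,0) -> (24,0) [heading=0, move]
Final: pos=(24,0), heading=0, 1 segment(s) drawn
Waypoints (4 total):
(0, 0)
(12, 0)
(5, 0)
(24, 0)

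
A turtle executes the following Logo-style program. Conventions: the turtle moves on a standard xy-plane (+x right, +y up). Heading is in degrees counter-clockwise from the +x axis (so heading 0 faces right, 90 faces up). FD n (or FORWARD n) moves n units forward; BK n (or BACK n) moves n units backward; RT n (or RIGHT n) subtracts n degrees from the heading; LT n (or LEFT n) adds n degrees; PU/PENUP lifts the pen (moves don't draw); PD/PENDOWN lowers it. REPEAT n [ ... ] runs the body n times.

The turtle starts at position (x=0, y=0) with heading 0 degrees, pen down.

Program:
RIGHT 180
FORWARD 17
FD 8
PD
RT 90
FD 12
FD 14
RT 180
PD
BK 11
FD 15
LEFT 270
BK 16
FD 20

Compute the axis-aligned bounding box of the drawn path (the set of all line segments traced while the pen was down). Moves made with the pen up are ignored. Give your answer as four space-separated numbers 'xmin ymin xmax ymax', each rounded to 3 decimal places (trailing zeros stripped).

Answer: -29 0 0 37

Derivation:
Executing turtle program step by step:
Start: pos=(0,0), heading=0, pen down
RT 180: heading 0 -> 180
FD 17: (0,0) -> (-17,0) [heading=180, draw]
FD 8: (-17,0) -> (-25,0) [heading=180, draw]
PD: pen down
RT 90: heading 180 -> 90
FD 12: (-25,0) -> (-25,12) [heading=90, draw]
FD 14: (-25,12) -> (-25,26) [heading=90, draw]
RT 180: heading 90 -> 270
PD: pen down
BK 11: (-25,26) -> (-25,37) [heading=270, draw]
FD 15: (-25,37) -> (-25,22) [heading=270, draw]
LT 270: heading 270 -> 180
BK 16: (-25,22) -> (-9,22) [heading=180, draw]
FD 20: (-9,22) -> (-29,22) [heading=180, draw]
Final: pos=(-29,22), heading=180, 8 segment(s) drawn

Segment endpoints: x in {-29, -25, -25, -25, -25, -17, -9, 0}, y in {0, 0, 0, 12, 22, 22, 26, 37}
xmin=-29, ymin=0, xmax=0, ymax=37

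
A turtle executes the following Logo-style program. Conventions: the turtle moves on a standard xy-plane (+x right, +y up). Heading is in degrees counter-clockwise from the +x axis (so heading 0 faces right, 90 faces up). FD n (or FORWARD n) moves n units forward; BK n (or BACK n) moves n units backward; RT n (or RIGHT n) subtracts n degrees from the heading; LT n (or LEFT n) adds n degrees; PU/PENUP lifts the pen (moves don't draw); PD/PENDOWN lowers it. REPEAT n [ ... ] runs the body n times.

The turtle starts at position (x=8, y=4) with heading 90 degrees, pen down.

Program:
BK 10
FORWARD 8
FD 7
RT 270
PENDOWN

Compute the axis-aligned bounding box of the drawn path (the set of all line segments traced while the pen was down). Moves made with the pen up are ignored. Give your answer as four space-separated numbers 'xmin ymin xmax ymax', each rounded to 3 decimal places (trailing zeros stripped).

Answer: 8 -6 8 9

Derivation:
Executing turtle program step by step:
Start: pos=(8,4), heading=90, pen down
BK 10: (8,4) -> (8,-6) [heading=90, draw]
FD 8: (8,-6) -> (8,2) [heading=90, draw]
FD 7: (8,2) -> (8,9) [heading=90, draw]
RT 270: heading 90 -> 180
PD: pen down
Final: pos=(8,9), heading=180, 3 segment(s) drawn

Segment endpoints: x in {8, 8}, y in {-6, 2, 4, 9}
xmin=8, ymin=-6, xmax=8, ymax=9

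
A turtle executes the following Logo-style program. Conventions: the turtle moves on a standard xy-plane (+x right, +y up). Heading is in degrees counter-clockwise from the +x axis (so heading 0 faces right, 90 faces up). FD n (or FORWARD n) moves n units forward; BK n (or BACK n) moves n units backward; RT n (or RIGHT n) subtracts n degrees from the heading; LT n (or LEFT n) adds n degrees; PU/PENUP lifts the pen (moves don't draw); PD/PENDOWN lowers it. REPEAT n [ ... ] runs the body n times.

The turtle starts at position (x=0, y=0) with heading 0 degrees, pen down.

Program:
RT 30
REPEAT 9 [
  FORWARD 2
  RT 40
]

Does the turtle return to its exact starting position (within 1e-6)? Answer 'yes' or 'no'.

Answer: yes

Derivation:
Executing turtle program step by step:
Start: pos=(0,0), heading=0, pen down
RT 30: heading 0 -> 330
REPEAT 9 [
  -- iteration 1/9 --
  FD 2: (0,0) -> (1.732,-1) [heading=330, draw]
  RT 40: heading 330 -> 290
  -- iteration 2/9 --
  FD 2: (1.732,-1) -> (2.416,-2.879) [heading=290, draw]
  RT 40: heading 290 -> 250
  -- iteration 3/9 --
  FD 2: (2.416,-2.879) -> (1.732,-4.759) [heading=250, draw]
  RT 40: heading 250 -> 210
  -- iteration 4/9 --
  FD 2: (1.732,-4.759) -> (0,-5.759) [heading=210, draw]
  RT 40: heading 210 -> 170
  -- iteration 5/9 --
  FD 2: (0,-5.759) -> (-1.97,-5.411) [heading=170, draw]
  RT 40: heading 170 -> 130
  -- iteration 6/9 --
  FD 2: (-1.97,-5.411) -> (-3.255,-3.879) [heading=130, draw]
  RT 40: heading 130 -> 90
  -- iteration 7/9 --
  FD 2: (-3.255,-3.879) -> (-3.255,-1.879) [heading=90, draw]
  RT 40: heading 90 -> 50
  -- iteration 8/9 --
  FD 2: (-3.255,-1.879) -> (-1.97,-0.347) [heading=50, draw]
  RT 40: heading 50 -> 10
  -- iteration 9/9 --
  FD 2: (-1.97,-0.347) -> (0,0) [heading=10, draw]
  RT 40: heading 10 -> 330
]
Final: pos=(0,0), heading=330, 9 segment(s) drawn

Start position: (0, 0)
Final position: (0, 0)
Distance = 0; < 1e-6 -> CLOSED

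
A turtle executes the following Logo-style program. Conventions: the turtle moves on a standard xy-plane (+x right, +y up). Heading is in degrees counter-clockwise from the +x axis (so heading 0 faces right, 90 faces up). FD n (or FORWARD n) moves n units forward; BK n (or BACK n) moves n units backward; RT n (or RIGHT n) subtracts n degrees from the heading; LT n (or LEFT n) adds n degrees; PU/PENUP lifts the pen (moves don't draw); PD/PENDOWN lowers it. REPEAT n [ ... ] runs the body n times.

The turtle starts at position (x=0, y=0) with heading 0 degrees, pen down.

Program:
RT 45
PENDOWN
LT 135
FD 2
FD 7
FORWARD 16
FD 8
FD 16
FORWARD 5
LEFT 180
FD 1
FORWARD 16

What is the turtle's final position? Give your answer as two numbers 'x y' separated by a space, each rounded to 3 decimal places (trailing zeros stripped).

Answer: 0 37

Derivation:
Executing turtle program step by step:
Start: pos=(0,0), heading=0, pen down
RT 45: heading 0 -> 315
PD: pen down
LT 135: heading 315 -> 90
FD 2: (0,0) -> (0,2) [heading=90, draw]
FD 7: (0,2) -> (0,9) [heading=90, draw]
FD 16: (0,9) -> (0,25) [heading=90, draw]
FD 8: (0,25) -> (0,33) [heading=90, draw]
FD 16: (0,33) -> (0,49) [heading=90, draw]
FD 5: (0,49) -> (0,54) [heading=90, draw]
LT 180: heading 90 -> 270
FD 1: (0,54) -> (0,53) [heading=270, draw]
FD 16: (0,53) -> (0,37) [heading=270, draw]
Final: pos=(0,37), heading=270, 8 segment(s) drawn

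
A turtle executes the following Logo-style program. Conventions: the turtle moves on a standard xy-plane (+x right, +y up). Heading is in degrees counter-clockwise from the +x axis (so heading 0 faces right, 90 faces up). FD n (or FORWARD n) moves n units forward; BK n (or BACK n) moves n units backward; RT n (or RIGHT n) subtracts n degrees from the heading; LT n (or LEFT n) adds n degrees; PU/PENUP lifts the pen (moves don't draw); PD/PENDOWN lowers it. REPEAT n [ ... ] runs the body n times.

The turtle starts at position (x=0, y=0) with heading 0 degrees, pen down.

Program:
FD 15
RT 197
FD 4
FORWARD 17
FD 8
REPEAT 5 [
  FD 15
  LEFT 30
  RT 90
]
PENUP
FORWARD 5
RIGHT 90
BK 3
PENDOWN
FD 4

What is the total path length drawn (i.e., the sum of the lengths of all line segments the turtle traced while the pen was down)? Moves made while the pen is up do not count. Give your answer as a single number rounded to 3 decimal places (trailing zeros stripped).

Executing turtle program step by step:
Start: pos=(0,0), heading=0, pen down
FD 15: (0,0) -> (15,0) [heading=0, draw]
RT 197: heading 0 -> 163
FD 4: (15,0) -> (11.175,1.169) [heading=163, draw]
FD 17: (11.175,1.169) -> (-5.082,6.14) [heading=163, draw]
FD 8: (-5.082,6.14) -> (-12.733,8.479) [heading=163, draw]
REPEAT 5 [
  -- iteration 1/5 --
  FD 15: (-12.733,8.479) -> (-27.077,12.864) [heading=163, draw]
  LT 30: heading 163 -> 193
  RT 90: heading 193 -> 103
  -- iteration 2/5 --
  FD 15: (-27.077,12.864) -> (-30.452,27.48) [heading=103, draw]
  LT 30: heading 103 -> 133
  RT 90: heading 133 -> 43
  -- iteration 3/5 --
  FD 15: (-30.452,27.48) -> (-19.481,37.71) [heading=43, draw]
  LT 30: heading 43 -> 73
  RT 90: heading 73 -> 343
  -- iteration 4/5 --
  FD 15: (-19.481,37.71) -> (-5.137,33.324) [heading=343, draw]
  LT 30: heading 343 -> 13
  RT 90: heading 13 -> 283
  -- iteration 5/5 --
  FD 15: (-5.137,33.324) -> (-1.763,18.709) [heading=283, draw]
  LT 30: heading 283 -> 313
  RT 90: heading 313 -> 223
]
PU: pen up
FD 5: (-1.763,18.709) -> (-5.419,15.299) [heading=223, move]
RT 90: heading 223 -> 133
BK 3: (-5.419,15.299) -> (-3.373,13.105) [heading=133, move]
PD: pen down
FD 4: (-3.373,13.105) -> (-6.101,16.03) [heading=133, draw]
Final: pos=(-6.101,16.03), heading=133, 10 segment(s) drawn

Segment lengths:
  seg 1: (0,0) -> (15,0), length = 15
  seg 2: (15,0) -> (11.175,1.169), length = 4
  seg 3: (11.175,1.169) -> (-5.082,6.14), length = 17
  seg 4: (-5.082,6.14) -> (-12.733,8.479), length = 8
  seg 5: (-12.733,8.479) -> (-27.077,12.864), length = 15
  seg 6: (-27.077,12.864) -> (-30.452,27.48), length = 15
  seg 7: (-30.452,27.48) -> (-19.481,37.71), length = 15
  seg 8: (-19.481,37.71) -> (-5.137,33.324), length = 15
  seg 9: (-5.137,33.324) -> (-1.763,18.709), length = 15
  seg 10: (-3.373,13.105) -> (-6.101,16.03), length = 4
Total = 123

Answer: 123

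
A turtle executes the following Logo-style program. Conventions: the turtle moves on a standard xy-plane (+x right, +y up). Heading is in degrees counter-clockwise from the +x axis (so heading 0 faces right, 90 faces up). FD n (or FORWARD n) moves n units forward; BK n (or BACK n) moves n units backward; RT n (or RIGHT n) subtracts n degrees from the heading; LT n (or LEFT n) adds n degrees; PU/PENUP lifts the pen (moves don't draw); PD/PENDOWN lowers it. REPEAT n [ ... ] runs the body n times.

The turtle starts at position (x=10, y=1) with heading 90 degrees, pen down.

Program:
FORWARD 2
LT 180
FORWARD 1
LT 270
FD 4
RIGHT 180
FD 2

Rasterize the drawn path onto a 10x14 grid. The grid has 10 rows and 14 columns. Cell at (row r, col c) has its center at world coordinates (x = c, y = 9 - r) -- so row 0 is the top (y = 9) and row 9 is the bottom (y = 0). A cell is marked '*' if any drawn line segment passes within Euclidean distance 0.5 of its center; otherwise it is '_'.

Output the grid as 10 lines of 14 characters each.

Answer: ______________
______________
______________
______________
______________
______________
__________*___
______*****___
__________*___
______________

Derivation:
Segment 0: (10,1) -> (10,3)
Segment 1: (10,3) -> (10,2)
Segment 2: (10,2) -> (6,2)
Segment 3: (6,2) -> (8,2)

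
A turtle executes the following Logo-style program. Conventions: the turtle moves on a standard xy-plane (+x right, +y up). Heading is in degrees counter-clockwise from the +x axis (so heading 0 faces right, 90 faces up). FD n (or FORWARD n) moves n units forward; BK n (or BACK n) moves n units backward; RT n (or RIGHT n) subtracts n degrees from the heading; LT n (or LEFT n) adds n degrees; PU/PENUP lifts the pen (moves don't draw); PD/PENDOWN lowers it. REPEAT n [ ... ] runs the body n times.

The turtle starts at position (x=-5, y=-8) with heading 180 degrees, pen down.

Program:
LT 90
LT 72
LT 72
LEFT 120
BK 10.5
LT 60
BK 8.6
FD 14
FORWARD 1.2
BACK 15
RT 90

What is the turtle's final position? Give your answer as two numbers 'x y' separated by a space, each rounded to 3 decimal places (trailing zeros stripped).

Answer: 10.38 -2.302

Derivation:
Executing turtle program step by step:
Start: pos=(-5,-8), heading=180, pen down
LT 90: heading 180 -> 270
LT 72: heading 270 -> 342
LT 72: heading 342 -> 54
LT 120: heading 54 -> 174
BK 10.5: (-5,-8) -> (5.442,-9.098) [heading=174, draw]
LT 60: heading 174 -> 234
BK 8.6: (5.442,-9.098) -> (10.497,-2.14) [heading=234, draw]
FD 14: (10.497,-2.14) -> (2.268,-13.466) [heading=234, draw]
FD 1.2: (2.268,-13.466) -> (1.563,-14.437) [heading=234, draw]
BK 15: (1.563,-14.437) -> (10.38,-2.302) [heading=234, draw]
RT 90: heading 234 -> 144
Final: pos=(10.38,-2.302), heading=144, 5 segment(s) drawn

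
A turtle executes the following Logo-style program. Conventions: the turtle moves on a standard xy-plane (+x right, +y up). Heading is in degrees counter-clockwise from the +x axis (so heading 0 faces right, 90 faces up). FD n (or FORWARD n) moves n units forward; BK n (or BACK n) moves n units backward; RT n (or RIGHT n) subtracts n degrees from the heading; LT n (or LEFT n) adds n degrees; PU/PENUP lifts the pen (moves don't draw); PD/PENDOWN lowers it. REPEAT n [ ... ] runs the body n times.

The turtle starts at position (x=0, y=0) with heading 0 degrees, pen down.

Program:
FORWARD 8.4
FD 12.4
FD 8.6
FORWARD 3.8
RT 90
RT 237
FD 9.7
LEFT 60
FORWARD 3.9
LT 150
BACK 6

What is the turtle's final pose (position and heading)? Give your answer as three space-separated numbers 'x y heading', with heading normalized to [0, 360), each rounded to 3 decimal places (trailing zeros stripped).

Executing turtle program step by step:
Start: pos=(0,0), heading=0, pen down
FD 8.4: (0,0) -> (8.4,0) [heading=0, draw]
FD 12.4: (8.4,0) -> (20.8,0) [heading=0, draw]
FD 8.6: (20.8,0) -> (29.4,0) [heading=0, draw]
FD 3.8: (29.4,0) -> (33.2,0) [heading=0, draw]
RT 90: heading 0 -> 270
RT 237: heading 270 -> 33
FD 9.7: (33.2,0) -> (41.335,5.283) [heading=33, draw]
LT 60: heading 33 -> 93
FD 3.9: (41.335,5.283) -> (41.131,9.178) [heading=93, draw]
LT 150: heading 93 -> 243
BK 6: (41.131,9.178) -> (43.855,14.524) [heading=243, draw]
Final: pos=(43.855,14.524), heading=243, 7 segment(s) drawn

Answer: 43.855 14.524 243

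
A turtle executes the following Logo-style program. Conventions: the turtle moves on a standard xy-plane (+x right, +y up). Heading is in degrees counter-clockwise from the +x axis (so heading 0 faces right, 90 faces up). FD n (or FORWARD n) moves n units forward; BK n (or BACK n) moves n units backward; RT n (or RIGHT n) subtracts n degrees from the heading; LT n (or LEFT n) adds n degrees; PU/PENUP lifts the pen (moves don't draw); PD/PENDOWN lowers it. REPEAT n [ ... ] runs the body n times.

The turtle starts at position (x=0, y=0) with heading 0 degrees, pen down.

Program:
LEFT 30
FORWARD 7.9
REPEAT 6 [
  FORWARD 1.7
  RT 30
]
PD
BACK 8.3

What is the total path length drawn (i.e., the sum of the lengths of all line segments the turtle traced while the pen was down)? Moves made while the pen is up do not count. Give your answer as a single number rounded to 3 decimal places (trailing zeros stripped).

Executing turtle program step by step:
Start: pos=(0,0), heading=0, pen down
LT 30: heading 0 -> 30
FD 7.9: (0,0) -> (6.842,3.95) [heading=30, draw]
REPEAT 6 [
  -- iteration 1/6 --
  FD 1.7: (6.842,3.95) -> (8.314,4.8) [heading=30, draw]
  RT 30: heading 30 -> 0
  -- iteration 2/6 --
  FD 1.7: (8.314,4.8) -> (10.014,4.8) [heading=0, draw]
  RT 30: heading 0 -> 330
  -- iteration 3/6 --
  FD 1.7: (10.014,4.8) -> (11.486,3.95) [heading=330, draw]
  RT 30: heading 330 -> 300
  -- iteration 4/6 --
  FD 1.7: (11.486,3.95) -> (12.336,2.478) [heading=300, draw]
  RT 30: heading 300 -> 270
  -- iteration 5/6 --
  FD 1.7: (12.336,2.478) -> (12.336,0.778) [heading=270, draw]
  RT 30: heading 270 -> 240
  -- iteration 6/6 --
  FD 1.7: (12.336,0.778) -> (11.486,-0.694) [heading=240, draw]
  RT 30: heading 240 -> 210
]
PD: pen down
BK 8.3: (11.486,-0.694) -> (18.674,3.456) [heading=210, draw]
Final: pos=(18.674,3.456), heading=210, 8 segment(s) drawn

Segment lengths:
  seg 1: (0,0) -> (6.842,3.95), length = 7.9
  seg 2: (6.842,3.95) -> (8.314,4.8), length = 1.7
  seg 3: (8.314,4.8) -> (10.014,4.8), length = 1.7
  seg 4: (10.014,4.8) -> (11.486,3.95), length = 1.7
  seg 5: (11.486,3.95) -> (12.336,2.478), length = 1.7
  seg 6: (12.336,2.478) -> (12.336,0.778), length = 1.7
  seg 7: (12.336,0.778) -> (11.486,-0.694), length = 1.7
  seg 8: (11.486,-0.694) -> (18.674,3.456), length = 8.3
Total = 26.4

Answer: 26.4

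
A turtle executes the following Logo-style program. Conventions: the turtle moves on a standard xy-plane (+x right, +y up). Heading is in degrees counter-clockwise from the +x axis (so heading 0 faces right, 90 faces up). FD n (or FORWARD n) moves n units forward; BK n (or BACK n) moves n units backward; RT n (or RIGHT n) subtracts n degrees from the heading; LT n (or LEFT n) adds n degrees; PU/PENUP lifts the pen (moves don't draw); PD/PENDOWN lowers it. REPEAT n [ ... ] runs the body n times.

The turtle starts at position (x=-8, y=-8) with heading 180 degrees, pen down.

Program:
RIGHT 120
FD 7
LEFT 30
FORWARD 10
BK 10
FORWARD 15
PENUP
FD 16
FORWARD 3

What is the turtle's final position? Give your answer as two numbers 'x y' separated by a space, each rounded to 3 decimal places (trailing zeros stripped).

Answer: -4.5 32.062

Derivation:
Executing turtle program step by step:
Start: pos=(-8,-8), heading=180, pen down
RT 120: heading 180 -> 60
FD 7: (-8,-8) -> (-4.5,-1.938) [heading=60, draw]
LT 30: heading 60 -> 90
FD 10: (-4.5,-1.938) -> (-4.5,8.062) [heading=90, draw]
BK 10: (-4.5,8.062) -> (-4.5,-1.938) [heading=90, draw]
FD 15: (-4.5,-1.938) -> (-4.5,13.062) [heading=90, draw]
PU: pen up
FD 16: (-4.5,13.062) -> (-4.5,29.062) [heading=90, move]
FD 3: (-4.5,29.062) -> (-4.5,32.062) [heading=90, move]
Final: pos=(-4.5,32.062), heading=90, 4 segment(s) drawn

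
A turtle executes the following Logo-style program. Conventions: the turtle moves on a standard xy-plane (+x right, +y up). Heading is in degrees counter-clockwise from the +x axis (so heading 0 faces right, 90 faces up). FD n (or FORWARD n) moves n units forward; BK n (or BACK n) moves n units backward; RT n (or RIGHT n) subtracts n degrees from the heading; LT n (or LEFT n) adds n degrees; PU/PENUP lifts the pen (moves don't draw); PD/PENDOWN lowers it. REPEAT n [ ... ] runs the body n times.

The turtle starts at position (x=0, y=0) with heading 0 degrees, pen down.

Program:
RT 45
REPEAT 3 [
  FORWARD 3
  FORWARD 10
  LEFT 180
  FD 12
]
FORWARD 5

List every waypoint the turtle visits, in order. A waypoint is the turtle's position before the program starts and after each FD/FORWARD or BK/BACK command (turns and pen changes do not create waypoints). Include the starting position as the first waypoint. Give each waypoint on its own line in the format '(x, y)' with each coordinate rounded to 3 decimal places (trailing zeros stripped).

Answer: (0, 0)
(2.121, -2.121)
(9.192, -9.192)
(0.707, -0.707)
(-1.414, 1.414)
(-8.485, 8.485)
(0, 0)
(2.121, -2.121)
(9.192, -9.192)
(0.707, -0.707)
(-2.828, 2.828)

Derivation:
Executing turtle program step by step:
Start: pos=(0,0), heading=0, pen down
RT 45: heading 0 -> 315
REPEAT 3 [
  -- iteration 1/3 --
  FD 3: (0,0) -> (2.121,-2.121) [heading=315, draw]
  FD 10: (2.121,-2.121) -> (9.192,-9.192) [heading=315, draw]
  LT 180: heading 315 -> 135
  FD 12: (9.192,-9.192) -> (0.707,-0.707) [heading=135, draw]
  -- iteration 2/3 --
  FD 3: (0.707,-0.707) -> (-1.414,1.414) [heading=135, draw]
  FD 10: (-1.414,1.414) -> (-8.485,8.485) [heading=135, draw]
  LT 180: heading 135 -> 315
  FD 12: (-8.485,8.485) -> (0,0) [heading=315, draw]
  -- iteration 3/3 --
  FD 3: (0,0) -> (2.121,-2.121) [heading=315, draw]
  FD 10: (2.121,-2.121) -> (9.192,-9.192) [heading=315, draw]
  LT 180: heading 315 -> 135
  FD 12: (9.192,-9.192) -> (0.707,-0.707) [heading=135, draw]
]
FD 5: (0.707,-0.707) -> (-2.828,2.828) [heading=135, draw]
Final: pos=(-2.828,2.828), heading=135, 10 segment(s) drawn
Waypoints (11 total):
(0, 0)
(2.121, -2.121)
(9.192, -9.192)
(0.707, -0.707)
(-1.414, 1.414)
(-8.485, 8.485)
(0, 0)
(2.121, -2.121)
(9.192, -9.192)
(0.707, -0.707)
(-2.828, 2.828)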